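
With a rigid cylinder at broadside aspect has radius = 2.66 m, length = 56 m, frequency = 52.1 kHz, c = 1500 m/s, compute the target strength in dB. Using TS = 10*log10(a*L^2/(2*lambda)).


lambda = 1500/52100 = 0.02879 m
TS = 10*log10(2.66*56^2/(2*0.02879)) = 51.61

51.61 dB


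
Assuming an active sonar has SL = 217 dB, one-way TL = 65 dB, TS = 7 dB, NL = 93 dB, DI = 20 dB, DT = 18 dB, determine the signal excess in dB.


SE = SL - 2*TL + TS - NL + DI - DT = 217 - 2*65 + (7) - 93 + 20 - 18 = 3

3 dB


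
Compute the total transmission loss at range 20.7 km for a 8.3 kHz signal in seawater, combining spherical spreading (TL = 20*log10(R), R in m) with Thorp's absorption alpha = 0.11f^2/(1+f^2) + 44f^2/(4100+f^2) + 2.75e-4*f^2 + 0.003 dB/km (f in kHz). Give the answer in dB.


Step 1 (Thorp): alpha = 0.11*68.89/(1+68.89) + 44*68.89/(4100+68.89) + 2.75e-4*68.89 + 0.003 = 0.8575 dB/km
Step 2: TL_spread = 20*log10(20700) = 86.32 dB
Step 3: TL_abs = alpha*R = 0.8575 * 20.7 = 17.75 dB
Step 4: TL_total = 86.32 + 17.75 = 104.07

104.07 dB


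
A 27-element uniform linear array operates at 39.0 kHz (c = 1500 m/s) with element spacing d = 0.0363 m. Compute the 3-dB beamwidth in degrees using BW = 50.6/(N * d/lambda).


Step 1: lambda = 1500/39000 = 0.03846 m
Step 2: d/lambda = 0.0363/0.03846 = 0.9438
Step 3: BW = 50.6/(N * d/lambda) = 50.6/(27 * 0.9438) = 1.99

1.99 deg


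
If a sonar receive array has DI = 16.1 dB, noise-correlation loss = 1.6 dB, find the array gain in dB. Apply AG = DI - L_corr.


AG = DI - L_corr = 16.1 - 1.6 = 14.5

14.5 dB


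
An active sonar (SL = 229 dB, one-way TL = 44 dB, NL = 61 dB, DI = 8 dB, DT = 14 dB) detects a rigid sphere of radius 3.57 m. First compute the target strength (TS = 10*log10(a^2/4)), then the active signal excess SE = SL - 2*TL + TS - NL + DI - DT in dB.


Step 1: TS = 10*log10(3.57^2/4) = 5.03 dB
Step 2: SE = SL - 2*TL + TS - NL + DI - DT = 229 - 2*44 + (5.03) - 61 + 8 - 14 = 79.03

79.03 dB


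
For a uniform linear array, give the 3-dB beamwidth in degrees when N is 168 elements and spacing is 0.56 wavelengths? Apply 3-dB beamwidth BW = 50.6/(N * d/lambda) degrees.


0.54 deg


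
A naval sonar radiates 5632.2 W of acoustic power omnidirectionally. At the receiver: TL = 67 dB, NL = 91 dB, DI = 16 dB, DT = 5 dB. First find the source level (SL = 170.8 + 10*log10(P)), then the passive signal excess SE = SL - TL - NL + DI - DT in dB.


Step 1: SL = 170.8 + 10*log10(5632.2) = 208.31 dB
Step 2: SE = SL - TL - NL + DI - DT = 208.31 - 67 - 91 + 16 - 5 = 61.31

61.31 dB


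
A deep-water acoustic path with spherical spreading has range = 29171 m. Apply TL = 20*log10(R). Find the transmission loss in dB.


TL = 20*log10(29171) = 89.3

89.3 dB


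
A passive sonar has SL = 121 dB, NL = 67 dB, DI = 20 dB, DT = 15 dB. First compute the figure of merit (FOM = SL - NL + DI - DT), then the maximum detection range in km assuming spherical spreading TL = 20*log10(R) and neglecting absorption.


Step 1: FOM = SL - NL + DI - DT = 121 - 67 + 20 - 15 = 59 dB
Step 2: at max range FOM = TL = 20*log10(R), so R = 10^(59/20) = 891.25 m = 0.89 km

0.89 km


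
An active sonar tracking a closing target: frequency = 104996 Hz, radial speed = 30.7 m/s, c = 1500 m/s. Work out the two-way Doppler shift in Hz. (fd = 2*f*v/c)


4297.84 Hz


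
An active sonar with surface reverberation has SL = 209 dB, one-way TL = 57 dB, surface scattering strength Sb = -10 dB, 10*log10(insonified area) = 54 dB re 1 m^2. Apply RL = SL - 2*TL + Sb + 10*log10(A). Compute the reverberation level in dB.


139 dB


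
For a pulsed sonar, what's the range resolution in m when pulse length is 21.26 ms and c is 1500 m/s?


dR = c*tau/2 = 1500 * 21.26e-3 / 2 = 15.945

15.945 m


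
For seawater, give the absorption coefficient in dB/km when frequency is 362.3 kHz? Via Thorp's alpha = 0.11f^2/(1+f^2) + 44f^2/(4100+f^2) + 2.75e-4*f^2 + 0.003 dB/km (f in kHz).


f^2 = 131261.29
alpha = 0.11*131261.29/(1+131261.29) + 44*131261.29/(4100+131261.29) + 2.75e-4*131261.29 + 0.003 = 78.877

78.877 dB/km


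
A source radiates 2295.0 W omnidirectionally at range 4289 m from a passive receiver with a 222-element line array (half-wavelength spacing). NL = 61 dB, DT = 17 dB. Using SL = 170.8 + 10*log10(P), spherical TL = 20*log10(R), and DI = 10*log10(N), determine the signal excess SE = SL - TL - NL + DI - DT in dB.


Step 1: SL = 170.8 + 10*log10(2295.0) = 204.41 dB
Step 2: TL = 20*log10(4289) = 72.65 dB
Step 3: DI = 10*log10(222) = 23.46 dB
Step 4: SE = SL - TL - NL + DI - DT = 204.41 - 72.65 - 61 + 23.46 - 17 = 77.22

77.22 dB


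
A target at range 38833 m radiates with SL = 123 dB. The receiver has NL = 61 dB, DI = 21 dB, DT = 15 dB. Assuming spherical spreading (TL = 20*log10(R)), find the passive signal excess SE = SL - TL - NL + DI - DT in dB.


Step 1: TL = 20*log10(38833) = 91.78 dB
Step 2: SE = 123 - 91.78 - 61 + 21 - 15 = -23.78

-23.78 dB


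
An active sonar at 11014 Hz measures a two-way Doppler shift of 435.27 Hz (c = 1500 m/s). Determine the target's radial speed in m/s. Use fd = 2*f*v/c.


29.64 m/s


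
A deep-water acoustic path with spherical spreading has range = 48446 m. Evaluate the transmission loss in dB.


TL = 20*log10(48446) = 93.71

93.71 dB


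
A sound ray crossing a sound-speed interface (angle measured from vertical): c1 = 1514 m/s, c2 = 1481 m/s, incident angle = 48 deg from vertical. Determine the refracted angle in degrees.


sin(theta2) = (c2/c1)*sin(theta1) = (1481/1514)*sin(48 deg) = 0.72695
theta2 = arcsin(0.72695) = 46.63

46.63 deg


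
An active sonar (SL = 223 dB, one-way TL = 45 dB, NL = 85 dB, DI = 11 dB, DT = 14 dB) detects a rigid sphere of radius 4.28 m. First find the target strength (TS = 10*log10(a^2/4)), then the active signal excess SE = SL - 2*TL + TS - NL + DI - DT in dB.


Step 1: TS = 10*log10(4.28^2/4) = 6.61 dB
Step 2: SE = SL - 2*TL + TS - NL + DI - DT = 223 - 2*45 + (6.61) - 85 + 11 - 14 = 51.61

51.61 dB


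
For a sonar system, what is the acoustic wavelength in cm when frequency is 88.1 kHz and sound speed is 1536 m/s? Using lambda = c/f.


lambda = c/f = 1536 / 88100 = 0.0174 m = 1.74 cm

1.74 cm


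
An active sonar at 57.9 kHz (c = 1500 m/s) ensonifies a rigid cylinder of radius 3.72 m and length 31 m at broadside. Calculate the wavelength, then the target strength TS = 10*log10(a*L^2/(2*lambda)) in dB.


Step 1: lambda = c/f = 1500/57900 = 0.02591 m
Step 2: TS = 10*log10(a*L^2/(2*lambda)) = 10*log10(3.72*31^2/(2*0.02591)) = 48.39

48.39 dB


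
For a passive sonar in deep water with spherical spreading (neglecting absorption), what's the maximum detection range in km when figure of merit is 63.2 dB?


At max range FOM = TL, so 20*log10(R) = 63.2
R = 10^(63.2/20) = 1445.44 m = 1.45 km

1.45 km


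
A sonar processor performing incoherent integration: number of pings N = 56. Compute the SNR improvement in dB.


Gain = 5*log10(56) = 8.74

8.74 dB


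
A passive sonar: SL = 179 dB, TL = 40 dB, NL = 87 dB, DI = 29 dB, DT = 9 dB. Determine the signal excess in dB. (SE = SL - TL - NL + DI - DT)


SE = SL - TL - NL + DI - DT = 179 - 40 - 87 + 29 - 9 = 72

72 dB


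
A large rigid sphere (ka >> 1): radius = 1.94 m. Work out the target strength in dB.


TS = 10*log10(1.94^2 / 4) = 10*log10(0.9409) = -0.26

-0.26 dB


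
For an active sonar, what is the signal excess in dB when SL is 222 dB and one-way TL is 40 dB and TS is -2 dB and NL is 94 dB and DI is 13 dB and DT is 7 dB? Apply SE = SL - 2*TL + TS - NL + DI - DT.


SE = SL - 2*TL + TS - NL + DI - DT = 222 - 2*40 + (-2) - 94 + 13 - 7 = 52

52 dB


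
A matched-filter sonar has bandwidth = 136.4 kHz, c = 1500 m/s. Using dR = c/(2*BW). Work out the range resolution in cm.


0.55 cm


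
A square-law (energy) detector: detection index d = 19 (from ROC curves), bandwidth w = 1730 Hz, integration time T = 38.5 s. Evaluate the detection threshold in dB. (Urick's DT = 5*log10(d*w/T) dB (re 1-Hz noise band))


DT = 5*log10(d*w/T) = 5*log10(19 * 1730 / 38.5) = 5*log10(853.77) = 14.66

14.66 dB


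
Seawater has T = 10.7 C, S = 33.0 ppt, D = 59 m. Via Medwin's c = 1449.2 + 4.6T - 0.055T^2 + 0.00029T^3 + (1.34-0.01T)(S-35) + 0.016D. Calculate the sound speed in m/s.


c = 1449.2 + 4.6*10.7 - 0.055*10.7^2 + 0.00029*10.7^3 + (1.34 - 0.01*10.7)*(33.0 - 35) + 0.016*59 = 1490.96

1490.96 m/s


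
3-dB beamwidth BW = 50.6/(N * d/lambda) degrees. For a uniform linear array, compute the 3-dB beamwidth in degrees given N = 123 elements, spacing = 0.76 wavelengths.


0.54 deg


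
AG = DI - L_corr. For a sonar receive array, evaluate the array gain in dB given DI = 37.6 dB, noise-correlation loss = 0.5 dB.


AG = DI - L_corr = 37.6 - 0.5 = 37.1

37.1 dB


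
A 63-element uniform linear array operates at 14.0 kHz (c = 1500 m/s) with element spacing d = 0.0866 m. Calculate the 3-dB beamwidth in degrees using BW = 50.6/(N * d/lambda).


0.99 deg


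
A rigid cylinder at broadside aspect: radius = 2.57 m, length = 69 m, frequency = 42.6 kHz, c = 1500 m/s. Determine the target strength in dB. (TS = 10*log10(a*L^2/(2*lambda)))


lambda = 1500/42600 = 0.03521 m
TS = 10*log10(2.57*69^2/(2*0.03521)) = 52.4

52.4 dB


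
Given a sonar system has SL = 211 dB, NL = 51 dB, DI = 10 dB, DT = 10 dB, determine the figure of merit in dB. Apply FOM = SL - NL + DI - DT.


160 dB


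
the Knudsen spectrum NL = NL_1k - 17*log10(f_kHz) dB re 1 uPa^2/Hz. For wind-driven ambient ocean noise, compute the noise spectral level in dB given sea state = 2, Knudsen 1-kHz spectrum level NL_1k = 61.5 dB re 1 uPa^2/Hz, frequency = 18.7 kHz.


NL = NL_1k - 17*log10(f_kHz) = 61.5 - 17*log10(18.7) = 61.5 - (21.62) = 39.88

39.88 dB


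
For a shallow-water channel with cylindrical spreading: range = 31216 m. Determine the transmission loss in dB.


TL = 10*log10(31216) = 44.94

44.94 dB


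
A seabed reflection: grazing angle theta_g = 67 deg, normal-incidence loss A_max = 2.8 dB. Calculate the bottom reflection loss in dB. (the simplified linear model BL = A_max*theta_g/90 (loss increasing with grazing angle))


BL = A_max * theta_g / 90 = 2.8 * 67 / 90 = 2.08

2.08 dB


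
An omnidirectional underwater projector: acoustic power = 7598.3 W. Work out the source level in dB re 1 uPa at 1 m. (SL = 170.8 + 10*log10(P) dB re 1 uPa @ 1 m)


SL = 170.8 + 10*log10(7598.3) = 170.8 + 38.81 = 209.61

209.61 dB


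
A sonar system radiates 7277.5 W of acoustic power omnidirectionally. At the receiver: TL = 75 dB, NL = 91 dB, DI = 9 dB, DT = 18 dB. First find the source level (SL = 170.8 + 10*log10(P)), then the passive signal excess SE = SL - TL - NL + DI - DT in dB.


Step 1: SL = 170.8 + 10*log10(7277.5) = 209.42 dB
Step 2: SE = SL - TL - NL + DI - DT = 209.42 - 75 - 91 + 9 - 18 = 34.42

34.42 dB


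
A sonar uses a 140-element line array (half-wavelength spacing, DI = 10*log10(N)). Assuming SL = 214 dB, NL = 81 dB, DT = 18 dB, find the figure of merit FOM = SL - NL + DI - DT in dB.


Step 1: DI = 10*log10(140) = 21.46 dB
Step 2: FOM = SL - NL + DI - DT = 214 - 81 + 21.46 - 18 = 136.46

136.46 dB


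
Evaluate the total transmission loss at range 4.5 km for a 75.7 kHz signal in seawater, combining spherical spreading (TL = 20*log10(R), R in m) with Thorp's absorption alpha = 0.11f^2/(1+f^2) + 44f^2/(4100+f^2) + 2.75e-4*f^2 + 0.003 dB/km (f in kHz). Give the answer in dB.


196.08 dB


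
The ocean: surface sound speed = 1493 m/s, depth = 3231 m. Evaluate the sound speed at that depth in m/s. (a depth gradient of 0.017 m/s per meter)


c = 1493 + 0.017 * 3231 = 1547.927

1547.927 m/s


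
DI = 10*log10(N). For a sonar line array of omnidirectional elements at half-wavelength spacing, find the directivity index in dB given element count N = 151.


DI = 10*log10(151) = 21.79

21.79 dB


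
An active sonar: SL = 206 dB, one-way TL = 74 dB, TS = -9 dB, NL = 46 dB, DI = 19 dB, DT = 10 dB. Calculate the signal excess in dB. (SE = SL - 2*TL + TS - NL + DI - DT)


12 dB


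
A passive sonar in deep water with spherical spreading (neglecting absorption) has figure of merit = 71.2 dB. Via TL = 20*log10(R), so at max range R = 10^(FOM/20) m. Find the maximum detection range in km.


At max range FOM = TL, so 20*log10(R) = 71.2
R = 10^(71.2/20) = 3630.78 m = 3.63 km

3.63 km


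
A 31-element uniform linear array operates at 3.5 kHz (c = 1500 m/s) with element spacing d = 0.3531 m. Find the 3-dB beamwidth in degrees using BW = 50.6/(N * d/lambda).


Step 1: lambda = 1500/3500 = 0.42857 m
Step 2: d/lambda = 0.3531/0.42857 = 0.8239
Step 3: BW = 50.6/(N * d/lambda) = 50.6/(31 * 0.8239) = 1.98

1.98 deg


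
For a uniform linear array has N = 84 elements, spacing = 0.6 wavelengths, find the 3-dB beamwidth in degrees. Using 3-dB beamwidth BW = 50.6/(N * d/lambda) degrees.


BW = 50.6 / (84 * 0.6) = 50.6 / 50.4 = 1.0

1.0 deg


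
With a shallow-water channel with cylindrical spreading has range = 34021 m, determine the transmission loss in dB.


TL = 10*log10(34021) = 45.32

45.32 dB


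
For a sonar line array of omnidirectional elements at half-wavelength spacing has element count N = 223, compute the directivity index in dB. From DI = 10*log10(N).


DI = 10*log10(223) = 23.48

23.48 dB


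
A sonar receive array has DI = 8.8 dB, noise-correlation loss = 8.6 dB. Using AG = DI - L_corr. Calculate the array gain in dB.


0.2 dB


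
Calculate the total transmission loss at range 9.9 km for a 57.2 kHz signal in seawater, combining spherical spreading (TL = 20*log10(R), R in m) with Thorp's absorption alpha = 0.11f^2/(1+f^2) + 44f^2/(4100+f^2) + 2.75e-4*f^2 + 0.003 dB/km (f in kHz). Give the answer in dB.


Step 1 (Thorp): alpha = 0.11*3271.84/(1+3271.84) + 44*3271.84/(4100+3271.84) + 2.75e-4*3271.84 + 0.003 = 20.5412 dB/km
Step 2: TL_spread = 20*log10(9900) = 79.91 dB
Step 3: TL_abs = alpha*R = 20.5412 * 9.9 = 203.36 dB
Step 4: TL_total = 79.91 + 203.36 = 283.27

283.27 dB


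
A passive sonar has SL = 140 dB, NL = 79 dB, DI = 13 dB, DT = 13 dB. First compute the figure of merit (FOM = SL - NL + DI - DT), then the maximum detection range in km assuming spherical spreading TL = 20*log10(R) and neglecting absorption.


Step 1: FOM = SL - NL + DI - DT = 140 - 79 + 13 - 13 = 61 dB
Step 2: at max range FOM = TL = 20*log10(R), so R = 10^(61/20) = 1122.02 m = 1.12 km

1.12 km


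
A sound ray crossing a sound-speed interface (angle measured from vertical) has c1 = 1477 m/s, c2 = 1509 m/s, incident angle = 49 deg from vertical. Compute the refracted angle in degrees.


50.45 deg


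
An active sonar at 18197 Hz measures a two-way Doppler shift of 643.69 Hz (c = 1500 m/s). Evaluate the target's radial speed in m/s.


From fd = 2*f*v/c, v = c*fd/(2*f) = 1500 * 643.69 / (2*18197) = 26.53

26.53 m/s


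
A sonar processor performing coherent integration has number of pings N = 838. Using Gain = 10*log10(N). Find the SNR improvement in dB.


29.23 dB


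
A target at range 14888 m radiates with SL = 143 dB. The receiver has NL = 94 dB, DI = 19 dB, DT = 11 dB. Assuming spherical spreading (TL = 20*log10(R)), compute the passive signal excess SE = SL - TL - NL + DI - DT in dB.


Step 1: TL = 20*log10(14888) = 83.46 dB
Step 2: SE = 143 - 83.46 - 94 + 19 - 11 = -26.46

-26.46 dB


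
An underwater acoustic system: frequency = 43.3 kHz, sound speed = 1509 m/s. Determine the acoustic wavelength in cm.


lambda = c/f = 1509 / 43300 = 0.0348 m = 3.48 cm

3.48 cm


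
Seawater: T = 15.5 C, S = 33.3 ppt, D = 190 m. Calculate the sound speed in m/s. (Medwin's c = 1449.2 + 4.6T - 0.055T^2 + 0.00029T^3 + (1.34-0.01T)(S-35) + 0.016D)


1509.39 m/s


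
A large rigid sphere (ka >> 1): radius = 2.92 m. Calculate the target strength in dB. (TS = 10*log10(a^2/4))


TS = 10*log10(2.92^2 / 4) = 10*log10(2.1316) = 3.29

3.29 dB


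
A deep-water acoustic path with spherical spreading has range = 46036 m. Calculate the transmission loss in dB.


TL = 20*log10(46036) = 93.26

93.26 dB


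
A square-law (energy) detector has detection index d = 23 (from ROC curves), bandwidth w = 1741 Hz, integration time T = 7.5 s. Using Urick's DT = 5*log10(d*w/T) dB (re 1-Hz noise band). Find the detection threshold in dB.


18.64 dB


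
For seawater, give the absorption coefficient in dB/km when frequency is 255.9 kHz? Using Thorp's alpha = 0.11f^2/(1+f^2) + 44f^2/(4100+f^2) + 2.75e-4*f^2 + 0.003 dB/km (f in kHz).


f^2 = 65484.81
alpha = 0.11*65484.81/(1+65484.81) + 44*65484.81/(4100+65484.81) + 2.75e-4*65484.81 + 0.003 = 59.529

59.529 dB/km


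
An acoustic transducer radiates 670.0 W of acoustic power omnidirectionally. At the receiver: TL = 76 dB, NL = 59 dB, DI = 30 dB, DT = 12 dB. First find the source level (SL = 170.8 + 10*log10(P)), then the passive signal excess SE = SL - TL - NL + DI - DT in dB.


Step 1: SL = 170.8 + 10*log10(670.0) = 199.06 dB
Step 2: SE = SL - TL - NL + DI - DT = 199.06 - 76 - 59 + 30 - 12 = 82.06

82.06 dB


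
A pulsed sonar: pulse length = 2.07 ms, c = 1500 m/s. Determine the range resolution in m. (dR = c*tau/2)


1.5525 m


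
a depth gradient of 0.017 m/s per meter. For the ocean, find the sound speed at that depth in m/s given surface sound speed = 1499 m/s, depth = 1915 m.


c = 1499 + 0.017 * 1915 = 1531.555

1531.555 m/s


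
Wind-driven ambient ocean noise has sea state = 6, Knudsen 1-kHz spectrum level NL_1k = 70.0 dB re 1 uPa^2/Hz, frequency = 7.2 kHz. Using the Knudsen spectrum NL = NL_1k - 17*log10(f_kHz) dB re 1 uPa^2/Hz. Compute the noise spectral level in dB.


NL = NL_1k - 17*log10(f_kHz) = 70.0 - 17*log10(7.2) = 70.0 - (14.57) = 55.43

55.43 dB


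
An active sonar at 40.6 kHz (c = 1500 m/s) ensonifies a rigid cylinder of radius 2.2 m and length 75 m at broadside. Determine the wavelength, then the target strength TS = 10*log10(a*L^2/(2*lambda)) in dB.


Step 1: lambda = c/f = 1500/40600 = 0.03695 m
Step 2: TS = 10*log10(a*L^2/(2*lambda)) = 10*log10(2.2*75^2/(2*0.03695)) = 52.24

52.24 dB


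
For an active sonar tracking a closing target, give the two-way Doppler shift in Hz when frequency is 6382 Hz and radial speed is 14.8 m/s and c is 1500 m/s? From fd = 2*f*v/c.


fd = 2*f*v/c = 2 * 6382 * 14.8 / 1500 = 125.94

125.94 Hz


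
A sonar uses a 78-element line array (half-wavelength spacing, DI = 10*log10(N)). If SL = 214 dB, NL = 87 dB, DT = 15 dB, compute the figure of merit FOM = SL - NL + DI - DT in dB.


Step 1: DI = 10*log10(78) = 18.92 dB
Step 2: FOM = SL - NL + DI - DT = 214 - 87 + 18.92 - 15 = 130.92

130.92 dB


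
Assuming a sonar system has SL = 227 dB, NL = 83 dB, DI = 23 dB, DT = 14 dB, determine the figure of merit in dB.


FOM = SL - NL + DI - DT = 227 - 83 + 23 - 14 = 153

153 dB


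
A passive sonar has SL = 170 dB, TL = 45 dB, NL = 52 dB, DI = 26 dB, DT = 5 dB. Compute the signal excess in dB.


SE = SL - TL - NL + DI - DT = 170 - 45 - 52 + 26 - 5 = 94

94 dB


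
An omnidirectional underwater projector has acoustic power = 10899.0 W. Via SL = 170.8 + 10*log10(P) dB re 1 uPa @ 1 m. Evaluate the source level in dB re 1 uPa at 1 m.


211.17 dB


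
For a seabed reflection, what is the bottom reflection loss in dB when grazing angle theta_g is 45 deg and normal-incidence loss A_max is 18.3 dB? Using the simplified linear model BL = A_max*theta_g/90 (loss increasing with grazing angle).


9.15 dB


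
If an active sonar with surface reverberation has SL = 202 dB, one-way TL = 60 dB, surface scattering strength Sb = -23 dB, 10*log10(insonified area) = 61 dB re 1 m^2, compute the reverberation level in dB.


120 dB


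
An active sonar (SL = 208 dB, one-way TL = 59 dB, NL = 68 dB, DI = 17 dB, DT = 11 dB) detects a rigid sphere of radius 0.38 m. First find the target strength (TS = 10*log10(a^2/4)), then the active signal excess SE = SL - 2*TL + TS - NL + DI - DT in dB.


Step 1: TS = 10*log10(0.38^2/4) = -14.42 dB
Step 2: SE = SL - 2*TL + TS - NL + DI - DT = 208 - 2*59 + (-14.42) - 68 + 17 - 11 = 13.58

13.58 dB


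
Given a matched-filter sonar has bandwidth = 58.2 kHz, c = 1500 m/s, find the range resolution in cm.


dR = c/(2*BW) = 1500 / (2 * 58.2e3) = 0.0129 m = 1.29 cm

1.29 cm


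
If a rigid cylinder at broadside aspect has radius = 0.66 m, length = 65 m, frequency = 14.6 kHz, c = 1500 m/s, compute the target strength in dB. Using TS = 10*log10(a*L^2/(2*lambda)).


41.33 dB


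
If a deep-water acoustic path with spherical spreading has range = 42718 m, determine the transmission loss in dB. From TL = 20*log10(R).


TL = 20*log10(42718) = 92.61

92.61 dB


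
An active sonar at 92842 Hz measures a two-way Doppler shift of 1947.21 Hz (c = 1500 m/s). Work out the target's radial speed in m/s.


15.73 m/s


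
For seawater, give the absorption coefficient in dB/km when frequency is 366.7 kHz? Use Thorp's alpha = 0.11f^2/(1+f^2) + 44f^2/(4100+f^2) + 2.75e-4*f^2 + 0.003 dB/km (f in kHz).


f^2 = 134468.89
alpha = 0.11*134468.89/(1+134468.89) + 44*134468.89/(4100+134468.89) + 2.75e-4*134468.89 + 0.003 = 79.79

79.79 dB/km


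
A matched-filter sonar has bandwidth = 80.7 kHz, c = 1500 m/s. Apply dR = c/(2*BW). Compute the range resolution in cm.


0.93 cm


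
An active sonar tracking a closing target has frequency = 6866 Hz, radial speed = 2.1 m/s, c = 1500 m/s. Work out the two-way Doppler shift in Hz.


fd = 2*f*v/c = 2 * 6866 * 2.1 / 1500 = 19.22

19.22 Hz


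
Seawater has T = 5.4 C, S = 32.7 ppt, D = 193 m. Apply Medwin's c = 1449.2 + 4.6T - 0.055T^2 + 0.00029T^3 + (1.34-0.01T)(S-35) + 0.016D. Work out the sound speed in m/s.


c = 1449.2 + 4.6*5.4 - 0.055*5.4^2 + 0.00029*5.4^3 + (1.34 - 0.01*5.4)*(32.7 - 35) + 0.016*193 = 1472.61

1472.61 m/s


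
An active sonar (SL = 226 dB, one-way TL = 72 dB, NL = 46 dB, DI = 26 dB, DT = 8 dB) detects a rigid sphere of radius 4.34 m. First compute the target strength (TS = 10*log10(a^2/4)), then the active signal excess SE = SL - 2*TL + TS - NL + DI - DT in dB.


Step 1: TS = 10*log10(4.34^2/4) = 6.73 dB
Step 2: SE = SL - 2*TL + TS - NL + DI - DT = 226 - 2*72 + (6.73) - 46 + 26 - 8 = 60.73

60.73 dB


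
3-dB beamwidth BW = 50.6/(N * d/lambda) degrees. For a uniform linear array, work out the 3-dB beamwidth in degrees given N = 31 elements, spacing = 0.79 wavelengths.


2.07 deg


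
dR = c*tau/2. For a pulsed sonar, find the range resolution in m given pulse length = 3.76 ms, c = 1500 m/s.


2.82 m


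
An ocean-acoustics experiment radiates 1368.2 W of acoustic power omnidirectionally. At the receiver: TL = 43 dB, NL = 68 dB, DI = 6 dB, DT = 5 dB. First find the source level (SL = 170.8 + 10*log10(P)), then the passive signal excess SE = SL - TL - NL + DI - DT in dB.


Step 1: SL = 170.8 + 10*log10(1368.2) = 202.16 dB
Step 2: SE = SL - TL - NL + DI - DT = 202.16 - 43 - 68 + 6 - 5 = 92.16

92.16 dB


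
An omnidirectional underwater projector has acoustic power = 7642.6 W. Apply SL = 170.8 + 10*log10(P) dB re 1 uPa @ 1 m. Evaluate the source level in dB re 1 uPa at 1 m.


SL = 170.8 + 10*log10(7642.6) = 170.8 + 38.83 = 209.63

209.63 dB


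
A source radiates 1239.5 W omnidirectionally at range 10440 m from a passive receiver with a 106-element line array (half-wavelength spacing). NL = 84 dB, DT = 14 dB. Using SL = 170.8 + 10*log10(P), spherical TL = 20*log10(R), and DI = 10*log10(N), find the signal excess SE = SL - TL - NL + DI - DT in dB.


43.61 dB


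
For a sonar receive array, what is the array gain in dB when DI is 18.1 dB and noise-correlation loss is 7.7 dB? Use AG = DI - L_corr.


10.4 dB


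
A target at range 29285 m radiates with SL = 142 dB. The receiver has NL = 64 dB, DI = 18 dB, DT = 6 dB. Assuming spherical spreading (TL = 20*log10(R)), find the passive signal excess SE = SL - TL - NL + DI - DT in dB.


0.67 dB


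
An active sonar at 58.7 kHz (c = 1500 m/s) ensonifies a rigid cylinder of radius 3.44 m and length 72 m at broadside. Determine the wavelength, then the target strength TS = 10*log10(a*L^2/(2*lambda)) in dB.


Step 1: lambda = c/f = 1500/58700 = 0.02555 m
Step 2: TS = 10*log10(a*L^2/(2*lambda)) = 10*log10(3.44*72^2/(2*0.02555)) = 55.43

55.43 dB


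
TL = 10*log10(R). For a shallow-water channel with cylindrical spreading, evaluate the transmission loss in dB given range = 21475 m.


TL = 10*log10(21475) = 43.32

43.32 dB


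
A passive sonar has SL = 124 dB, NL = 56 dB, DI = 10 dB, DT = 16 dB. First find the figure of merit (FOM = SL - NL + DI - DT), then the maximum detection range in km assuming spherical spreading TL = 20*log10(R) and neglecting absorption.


Step 1: FOM = SL - NL + DI - DT = 124 - 56 + 10 - 16 = 62 dB
Step 2: at max range FOM = TL = 20*log10(R), so R = 10^(62/20) = 1258.93 m = 1.26 km

1.26 km


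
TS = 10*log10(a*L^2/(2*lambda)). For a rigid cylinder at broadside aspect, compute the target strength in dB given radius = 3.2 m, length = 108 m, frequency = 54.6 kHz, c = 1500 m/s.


58.32 dB


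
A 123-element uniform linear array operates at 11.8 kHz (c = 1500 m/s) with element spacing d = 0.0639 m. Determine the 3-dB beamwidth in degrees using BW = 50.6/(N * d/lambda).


0.82 deg


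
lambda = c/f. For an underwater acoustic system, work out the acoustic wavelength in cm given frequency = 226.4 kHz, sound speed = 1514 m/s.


lambda = c/f = 1514 / 226400 = 0.0067 m = 0.67 cm

0.67 cm


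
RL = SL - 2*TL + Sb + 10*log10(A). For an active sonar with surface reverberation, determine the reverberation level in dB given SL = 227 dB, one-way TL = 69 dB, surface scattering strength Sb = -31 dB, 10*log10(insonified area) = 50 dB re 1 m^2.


RL = SL - 2*TL + Sb + 10*log10(A) = 227 - 2*69 + (-31) + 50 = 108

108 dB


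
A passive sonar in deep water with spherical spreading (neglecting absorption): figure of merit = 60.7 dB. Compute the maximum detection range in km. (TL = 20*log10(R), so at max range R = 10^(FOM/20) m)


At max range FOM = TL, so 20*log10(R) = 60.7
R = 10^(60.7/20) = 1083.93 m = 1.08 km

1.08 km


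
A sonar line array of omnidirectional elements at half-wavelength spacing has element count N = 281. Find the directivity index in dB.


DI = 10*log10(281) = 24.49

24.49 dB


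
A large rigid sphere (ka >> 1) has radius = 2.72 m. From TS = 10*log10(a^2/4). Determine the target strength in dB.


TS = 10*log10(2.72^2 / 4) = 10*log10(1.8496) = 2.67

2.67 dB


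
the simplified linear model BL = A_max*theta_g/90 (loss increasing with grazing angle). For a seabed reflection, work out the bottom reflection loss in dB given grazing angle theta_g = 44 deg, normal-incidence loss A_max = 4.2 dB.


BL = A_max * theta_g / 90 = 4.2 * 44 / 90 = 2.05

2.05 dB


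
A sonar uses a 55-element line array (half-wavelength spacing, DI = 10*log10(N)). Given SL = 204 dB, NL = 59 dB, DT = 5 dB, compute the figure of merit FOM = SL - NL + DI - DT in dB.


Step 1: DI = 10*log10(55) = 17.4 dB
Step 2: FOM = SL - NL + DI - DT = 204 - 59 + 17.4 - 5 = 157.4

157.4 dB


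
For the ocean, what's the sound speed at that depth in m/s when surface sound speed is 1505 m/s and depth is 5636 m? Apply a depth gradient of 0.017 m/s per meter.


1600.812 m/s


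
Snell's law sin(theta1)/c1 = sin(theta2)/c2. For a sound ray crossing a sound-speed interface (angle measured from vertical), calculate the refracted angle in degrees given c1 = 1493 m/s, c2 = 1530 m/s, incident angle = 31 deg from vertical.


31.86 deg


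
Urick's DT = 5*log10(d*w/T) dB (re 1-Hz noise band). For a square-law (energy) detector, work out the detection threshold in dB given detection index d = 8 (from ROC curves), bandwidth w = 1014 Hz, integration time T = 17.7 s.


DT = 5*log10(d*w/T) = 5*log10(8 * 1014 / 17.7) = 5*log10(458.31) = 13.31

13.31 dB


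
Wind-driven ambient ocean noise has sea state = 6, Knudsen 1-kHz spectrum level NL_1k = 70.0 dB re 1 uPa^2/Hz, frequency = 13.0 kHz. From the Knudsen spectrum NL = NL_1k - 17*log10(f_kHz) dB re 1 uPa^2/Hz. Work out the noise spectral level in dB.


NL = NL_1k - 17*log10(f_kHz) = 70.0 - 17*log10(13.0) = 70.0 - (18.94) = 51.06

51.06 dB


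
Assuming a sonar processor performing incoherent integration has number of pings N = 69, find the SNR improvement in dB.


Gain = 5*log10(69) = 9.19

9.19 dB


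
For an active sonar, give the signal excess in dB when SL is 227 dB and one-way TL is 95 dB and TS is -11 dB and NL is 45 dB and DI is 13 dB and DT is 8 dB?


SE = SL - 2*TL + TS - NL + DI - DT = 227 - 2*95 + (-11) - 45 + 13 - 8 = -14

-14 dB


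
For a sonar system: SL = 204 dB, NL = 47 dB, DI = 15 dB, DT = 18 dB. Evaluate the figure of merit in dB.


FOM = SL - NL + DI - DT = 204 - 47 + 15 - 18 = 154

154 dB


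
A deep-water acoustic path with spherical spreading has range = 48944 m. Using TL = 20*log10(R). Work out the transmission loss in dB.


TL = 20*log10(48944) = 93.79

93.79 dB


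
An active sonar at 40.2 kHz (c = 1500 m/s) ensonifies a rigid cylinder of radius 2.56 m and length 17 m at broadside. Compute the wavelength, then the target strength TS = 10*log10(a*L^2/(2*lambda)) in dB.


Step 1: lambda = c/f = 1500/40200 = 0.03731 m
Step 2: TS = 10*log10(a*L^2/(2*lambda)) = 10*log10(2.56*17^2/(2*0.03731)) = 39.96

39.96 dB


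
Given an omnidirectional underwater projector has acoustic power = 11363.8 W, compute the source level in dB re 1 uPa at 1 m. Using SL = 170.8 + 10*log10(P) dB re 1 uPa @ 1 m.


SL = 170.8 + 10*log10(11363.8) = 170.8 + 40.56 = 211.36

211.36 dB


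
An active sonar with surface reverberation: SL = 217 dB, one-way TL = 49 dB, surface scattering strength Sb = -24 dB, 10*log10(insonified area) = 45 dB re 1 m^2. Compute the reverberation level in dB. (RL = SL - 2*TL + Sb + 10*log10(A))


RL = SL - 2*TL + Sb + 10*log10(A) = 217 - 2*49 + (-24) + 45 = 140

140 dB


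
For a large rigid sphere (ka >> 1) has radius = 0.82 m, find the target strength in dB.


TS = 10*log10(0.82^2 / 4) = 10*log10(0.1681) = -7.74

-7.74 dB


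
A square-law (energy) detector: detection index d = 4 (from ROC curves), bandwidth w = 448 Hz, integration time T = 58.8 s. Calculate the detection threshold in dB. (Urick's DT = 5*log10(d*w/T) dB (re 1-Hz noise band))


7.42 dB


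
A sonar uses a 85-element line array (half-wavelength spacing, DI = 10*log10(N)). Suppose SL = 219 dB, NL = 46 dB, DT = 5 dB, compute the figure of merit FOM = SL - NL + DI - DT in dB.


187.29 dB


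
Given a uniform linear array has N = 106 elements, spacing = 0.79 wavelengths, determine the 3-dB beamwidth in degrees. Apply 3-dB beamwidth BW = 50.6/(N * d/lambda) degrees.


0.6 deg


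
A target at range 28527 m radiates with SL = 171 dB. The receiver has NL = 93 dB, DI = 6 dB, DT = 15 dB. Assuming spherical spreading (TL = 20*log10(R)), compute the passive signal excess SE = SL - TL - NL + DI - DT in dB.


Step 1: TL = 20*log10(28527) = 89.11 dB
Step 2: SE = 171 - 89.11 - 93 + 6 - 15 = -20.11

-20.11 dB


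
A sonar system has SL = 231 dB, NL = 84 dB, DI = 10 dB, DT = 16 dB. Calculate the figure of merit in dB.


FOM = SL - NL + DI - DT = 231 - 84 + 10 - 16 = 141

141 dB


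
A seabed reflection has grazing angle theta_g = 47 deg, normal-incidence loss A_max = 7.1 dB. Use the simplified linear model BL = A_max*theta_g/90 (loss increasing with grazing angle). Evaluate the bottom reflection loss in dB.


BL = A_max * theta_g / 90 = 7.1 * 47 / 90 = 3.71

3.71 dB


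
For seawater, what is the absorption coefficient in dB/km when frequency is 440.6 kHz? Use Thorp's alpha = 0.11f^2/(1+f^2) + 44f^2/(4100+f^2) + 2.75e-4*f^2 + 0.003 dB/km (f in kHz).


f^2 = 194128.36
alpha = 0.11*194128.36/(1+194128.36) + 44*194128.36/(4100+194128.36) + 2.75e-4*194128.36 + 0.003 = 96.588

96.588 dB/km


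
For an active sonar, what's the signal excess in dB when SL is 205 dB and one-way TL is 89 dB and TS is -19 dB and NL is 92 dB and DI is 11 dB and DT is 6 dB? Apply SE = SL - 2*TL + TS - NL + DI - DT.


-79 dB


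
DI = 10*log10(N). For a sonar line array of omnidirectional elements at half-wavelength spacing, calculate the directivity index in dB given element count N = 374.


DI = 10*log10(374) = 25.73

25.73 dB


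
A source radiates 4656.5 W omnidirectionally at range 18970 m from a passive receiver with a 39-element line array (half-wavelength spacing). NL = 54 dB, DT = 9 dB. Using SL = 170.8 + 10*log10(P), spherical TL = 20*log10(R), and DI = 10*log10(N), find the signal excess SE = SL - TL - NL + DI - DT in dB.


74.83 dB


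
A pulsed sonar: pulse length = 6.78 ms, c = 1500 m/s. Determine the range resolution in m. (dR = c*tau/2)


dR = c*tau/2 = 1500 * 6.78e-3 / 2 = 5.085

5.085 m


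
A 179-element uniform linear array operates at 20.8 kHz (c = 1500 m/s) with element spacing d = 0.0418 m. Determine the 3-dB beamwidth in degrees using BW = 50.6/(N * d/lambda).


Step 1: lambda = 1500/20800 = 0.07212 m
Step 2: d/lambda = 0.0418/0.07212 = 0.5796
Step 3: BW = 50.6/(N * d/lambda) = 50.6/(179 * 0.5796) = 0.49

0.49 deg


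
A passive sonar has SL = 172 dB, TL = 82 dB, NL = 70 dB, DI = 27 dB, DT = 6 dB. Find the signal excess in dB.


41 dB


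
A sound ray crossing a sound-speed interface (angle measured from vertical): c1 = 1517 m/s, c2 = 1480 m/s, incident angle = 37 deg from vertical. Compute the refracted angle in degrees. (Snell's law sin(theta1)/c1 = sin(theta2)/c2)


sin(theta2) = (c2/c1)*sin(theta1) = (1480/1517)*sin(37 deg) = 0.58714
theta2 = arcsin(0.58714) = 35.95

35.95 deg


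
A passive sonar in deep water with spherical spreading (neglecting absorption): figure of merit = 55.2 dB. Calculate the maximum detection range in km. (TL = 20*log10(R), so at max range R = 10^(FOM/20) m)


At max range FOM = TL, so 20*log10(R) = 55.2
R = 10^(55.2/20) = 575.44 m = 0.58 km

0.58 km


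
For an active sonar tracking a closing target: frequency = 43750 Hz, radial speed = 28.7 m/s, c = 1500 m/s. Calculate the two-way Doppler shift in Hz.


fd = 2*f*v/c = 2 * 43750 * 28.7 / 1500 = 1674.17

1674.17 Hz


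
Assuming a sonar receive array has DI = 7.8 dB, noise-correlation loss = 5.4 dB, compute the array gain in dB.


AG = DI - L_corr = 7.8 - 5.4 = 2.4

2.4 dB


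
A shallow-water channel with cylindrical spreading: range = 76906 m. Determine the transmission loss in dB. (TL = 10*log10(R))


TL = 10*log10(76906) = 48.86

48.86 dB


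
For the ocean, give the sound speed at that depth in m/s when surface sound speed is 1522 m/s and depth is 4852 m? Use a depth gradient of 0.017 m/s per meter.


c = 1522 + 0.017 * 4852 = 1604.484

1604.484 m/s


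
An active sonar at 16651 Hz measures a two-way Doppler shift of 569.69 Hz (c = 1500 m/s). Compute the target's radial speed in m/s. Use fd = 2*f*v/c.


25.66 m/s


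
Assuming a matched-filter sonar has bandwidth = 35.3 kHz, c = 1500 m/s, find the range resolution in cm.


2.12 cm


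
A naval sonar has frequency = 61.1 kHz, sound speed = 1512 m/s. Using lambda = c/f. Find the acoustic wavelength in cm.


lambda = c/f = 1512 / 61100 = 0.0247 m = 2.47 cm

2.47 cm


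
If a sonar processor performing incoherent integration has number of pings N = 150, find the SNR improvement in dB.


Gain = 5*log10(150) = 10.88

10.88 dB


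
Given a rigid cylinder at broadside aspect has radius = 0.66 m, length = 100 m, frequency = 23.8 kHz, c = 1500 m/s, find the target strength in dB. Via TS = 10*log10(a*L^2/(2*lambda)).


lambda = 1500/23800 = 0.06303 m
TS = 10*log10(0.66*100^2/(2*0.06303)) = 47.19

47.19 dB


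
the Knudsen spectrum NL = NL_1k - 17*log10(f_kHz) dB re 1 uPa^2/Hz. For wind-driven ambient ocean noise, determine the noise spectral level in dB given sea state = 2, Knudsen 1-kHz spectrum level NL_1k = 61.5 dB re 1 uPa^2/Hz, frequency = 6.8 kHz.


NL = NL_1k - 17*log10(f_kHz) = 61.5 - 17*log10(6.8) = 61.5 - (14.15) = 47.35

47.35 dB


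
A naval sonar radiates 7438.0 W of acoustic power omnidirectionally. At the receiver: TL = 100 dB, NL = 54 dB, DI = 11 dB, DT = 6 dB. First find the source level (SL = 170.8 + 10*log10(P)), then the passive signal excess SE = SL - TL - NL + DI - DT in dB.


Step 1: SL = 170.8 + 10*log10(7438.0) = 209.51 dB
Step 2: SE = SL - TL - NL + DI - DT = 209.51 - 100 - 54 + 11 - 6 = 60.51

60.51 dB


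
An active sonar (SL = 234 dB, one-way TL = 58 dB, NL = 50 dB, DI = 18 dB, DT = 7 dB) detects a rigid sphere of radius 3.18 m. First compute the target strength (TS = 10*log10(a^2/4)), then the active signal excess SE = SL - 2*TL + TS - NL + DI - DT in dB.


Step 1: TS = 10*log10(3.18^2/4) = 4.03 dB
Step 2: SE = SL - 2*TL + TS - NL + DI - DT = 234 - 2*58 + (4.03) - 50 + 18 - 7 = 83.03

83.03 dB


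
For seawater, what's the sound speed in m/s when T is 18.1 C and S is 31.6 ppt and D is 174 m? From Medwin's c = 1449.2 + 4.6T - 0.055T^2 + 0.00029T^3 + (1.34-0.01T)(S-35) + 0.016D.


c = 1449.2 + 4.6*18.1 - 0.055*18.1^2 + 0.00029*18.1^3 + (1.34 - 0.01*18.1)*(31.6 - 35) + 0.016*174 = 1515.0

1515.0 m/s


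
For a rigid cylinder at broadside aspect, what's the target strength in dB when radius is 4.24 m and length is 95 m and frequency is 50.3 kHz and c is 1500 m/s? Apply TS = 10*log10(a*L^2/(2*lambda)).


lambda = 1500/50300 = 0.02982 m
TS = 10*log10(4.24*95^2/(2*0.02982)) = 58.07

58.07 dB


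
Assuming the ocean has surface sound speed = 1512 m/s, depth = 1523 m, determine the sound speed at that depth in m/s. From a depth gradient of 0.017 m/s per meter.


1537.891 m/s


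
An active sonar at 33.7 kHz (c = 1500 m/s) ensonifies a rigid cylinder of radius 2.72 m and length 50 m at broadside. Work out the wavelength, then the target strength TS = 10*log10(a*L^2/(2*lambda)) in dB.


Step 1: lambda = c/f = 1500/33700 = 0.04451 m
Step 2: TS = 10*log10(a*L^2/(2*lambda)) = 10*log10(2.72*50^2/(2*0.04451)) = 48.83

48.83 dB


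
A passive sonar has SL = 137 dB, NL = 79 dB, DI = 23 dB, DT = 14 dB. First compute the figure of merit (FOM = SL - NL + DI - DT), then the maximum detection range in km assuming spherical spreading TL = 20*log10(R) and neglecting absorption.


Step 1: FOM = SL - NL + DI - DT = 137 - 79 + 23 - 14 = 67 dB
Step 2: at max range FOM = TL = 20*log10(R), so R = 10^(67/20) = 2238.72 m = 2.24 km

2.24 km


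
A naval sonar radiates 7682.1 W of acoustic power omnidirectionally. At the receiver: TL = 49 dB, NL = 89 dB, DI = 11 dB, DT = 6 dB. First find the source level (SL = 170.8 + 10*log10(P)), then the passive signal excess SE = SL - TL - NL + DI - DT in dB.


Step 1: SL = 170.8 + 10*log10(7682.1) = 209.65 dB
Step 2: SE = SL - TL - NL + DI - DT = 209.65 - 49 - 89 + 11 - 6 = 76.65

76.65 dB


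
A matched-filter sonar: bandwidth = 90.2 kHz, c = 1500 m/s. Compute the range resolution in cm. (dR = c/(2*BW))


0.83 cm


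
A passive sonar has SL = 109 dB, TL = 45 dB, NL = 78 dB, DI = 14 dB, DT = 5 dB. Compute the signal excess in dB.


-5 dB


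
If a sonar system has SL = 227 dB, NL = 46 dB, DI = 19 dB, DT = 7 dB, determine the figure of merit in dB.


FOM = SL - NL + DI - DT = 227 - 46 + 19 - 7 = 193

193 dB


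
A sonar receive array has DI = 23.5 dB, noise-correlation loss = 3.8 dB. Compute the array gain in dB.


AG = DI - L_corr = 23.5 - 3.8 = 19.7

19.7 dB


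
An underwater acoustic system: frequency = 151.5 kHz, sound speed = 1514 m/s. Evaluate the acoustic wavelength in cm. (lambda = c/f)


1.0 cm


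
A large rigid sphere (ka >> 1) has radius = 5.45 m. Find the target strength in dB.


8.71 dB
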